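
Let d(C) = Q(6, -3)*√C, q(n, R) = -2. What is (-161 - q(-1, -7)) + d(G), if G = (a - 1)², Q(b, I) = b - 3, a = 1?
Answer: -159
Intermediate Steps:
Q(b, I) = -3 + b
G = 0 (G = (1 - 1)² = 0² = 0)
d(C) = 3*√C (d(C) = (-3 + 6)*√C = 3*√C)
(-161 - q(-1, -7)) + d(G) = (-161 - 1*(-2)) + 3*√0 = (-161 + 2) + 3*0 = -159 + 0 = -159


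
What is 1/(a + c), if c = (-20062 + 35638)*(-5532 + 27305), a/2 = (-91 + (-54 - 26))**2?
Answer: 1/339194730 ≈ 2.9482e-9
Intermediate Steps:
a = 58482 (a = 2*(-91 + (-54 - 26))**2 = 2*(-91 - 80)**2 = 2*(-171)**2 = 2*29241 = 58482)
c = 339136248 (c = 15576*21773 = 339136248)
1/(a + c) = 1/(58482 + 339136248) = 1/339194730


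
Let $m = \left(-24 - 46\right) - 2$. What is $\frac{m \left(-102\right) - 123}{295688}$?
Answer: $\frac{7221}{295688} \approx 0.024421$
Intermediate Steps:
$m = -72$ ($m = -70 - 2 = -72$)
$\frac{m \left(-102\right) - 123}{295688} = \frac{\left(-72\right) \left(-102\right) - 123}{295688} = \left(7344 - 123\right) \frac{1}{295688} = 7221 \cdot \frac{1}{295688} = \frac{7221}{295688}$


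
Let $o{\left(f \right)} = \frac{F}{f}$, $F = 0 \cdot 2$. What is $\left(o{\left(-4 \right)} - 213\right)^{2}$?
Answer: $45369$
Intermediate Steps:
$F = 0$
$o{\left(f \right)} = 0$ ($o{\left(f \right)} = \frac{0}{f} = 0$)
$\left(o{\left(-4 \right)} - 213\right)^{2} = \left(0 - 213\right)^{2} = \left(-213\right)^{2} = 45369$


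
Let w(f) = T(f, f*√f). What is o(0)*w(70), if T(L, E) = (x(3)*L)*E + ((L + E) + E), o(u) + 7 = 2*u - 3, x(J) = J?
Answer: -700 - 148400*√70 ≈ -1.2423e+6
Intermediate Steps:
o(u) = -10 + 2*u (o(u) = -7 + (2*u - 3) = -7 + (-3 + 2*u) = -10 + 2*u)
T(L, E) = L + 2*E + 3*E*L (T(L, E) = (3*L)*E + ((L + E) + E) = 3*E*L + ((E + L) + E) = 3*E*L + (L + 2*E) = L + 2*E + 3*E*L)
w(f) = f + 2*f^(3/2) + 3*f^(5/2) (w(f) = f + 2*(f*√f) + 3*(f*√f)*f = f + 2*f^(3/2) + 3*f^(3/2)*f = f + 2*f^(3/2) + 3*f^(5/2))
o(0)*w(70) = (-10 + 2*0)*(70 + 2*70^(3/2) + 3*70^(5/2)) = (-10 + 0)*(70 + 2*(70*√70) + 3*(4900*√70)) = -10*(70 + 140*√70 + 14700*√70) = -10*(70 + 14840*√70) = -700 - 148400*√70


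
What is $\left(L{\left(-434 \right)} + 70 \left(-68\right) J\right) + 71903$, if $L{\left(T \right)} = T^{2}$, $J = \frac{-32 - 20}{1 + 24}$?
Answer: $\frac{1350799}{5} \approx 2.7016 \cdot 10^{5}$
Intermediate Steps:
$J = - \frac{52}{25} \approx -2.08$
$\left(L{\left(-434 \right)} + 70 \left(-68\right) J\right) + 71903 = \left(\left(-434\right)^{2} + 70 \left(-68\right) \left(- \frac{52}{25}\right)\right) + 71903 = \left(188356 - - \frac{49504}{5}\right) + 71903 = \left(188356 + \frac{49504}{5}\right) + 71903 = \frac{991284}{5} + 71903 = \frac{1350799}{5}$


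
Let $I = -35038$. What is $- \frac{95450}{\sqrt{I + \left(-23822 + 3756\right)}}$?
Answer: $\frac{47725 i \sqrt{861}}{3444} \approx 406.62 i$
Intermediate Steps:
$- \frac{95450}{\sqrt{I + \left(-23822 + 3756\right)}} = - \frac{95450}{\sqrt{-35038 + \left(-23822 + 3756\right)}} = - \frac{95450}{\sqrt{-35038 - 20066}} = - \frac{95450}{\sqrt{-55104}} = - \frac{95450}{8 i \sqrt{861}} = - 95450 \left(- \frac{i \sqrt{861}}{6888}\right) = \frac{47725 i \sqrt{861}}{3444}$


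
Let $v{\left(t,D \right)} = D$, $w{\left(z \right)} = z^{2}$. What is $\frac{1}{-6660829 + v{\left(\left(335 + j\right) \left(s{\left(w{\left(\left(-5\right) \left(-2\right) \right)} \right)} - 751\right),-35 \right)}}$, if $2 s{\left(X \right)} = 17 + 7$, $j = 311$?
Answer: $- \frac{1}{6660864} \approx -1.5013 \cdot 10^{-7}$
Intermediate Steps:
$s{\left(X \right)} = 12$ ($s{\left(X \right)} = \frac{17 + 7}{2} = \frac{1}{2} \cdot 24 = 12$)
$\frac{1}{-6660829 + v{\left(\left(335 + j\right) \left(s{\left(w{\left(\left(-5\right) \left(-2\right) \right)} \right)} - 751\right),-35 \right)}} = \frac{1}{-6660829 - 35} = \frac{1}{-6660864} = - \frac{1}{6660864}$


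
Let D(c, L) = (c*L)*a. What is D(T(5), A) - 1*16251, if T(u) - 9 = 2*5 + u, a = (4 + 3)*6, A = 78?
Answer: 62373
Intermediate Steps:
a = 42 (a = 7*6 = 42)
T(u) = 19 + u (T(u) = 9 + (2*5 + u) = 9 + (10 + u) = 19 + u)
D(c, L) = 42*L*c (D(c, L) = (c*L)*42 = (L*c)*42 = 42*L*c)
D(T(5), A) - 1*16251 = 42*78*(19 + 5) - 1*16251 = 42*78*24 - 16251 = 78624 - 16251 = 62373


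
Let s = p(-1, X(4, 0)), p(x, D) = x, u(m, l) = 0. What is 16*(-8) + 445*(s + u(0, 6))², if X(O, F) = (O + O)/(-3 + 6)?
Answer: 317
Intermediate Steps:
X(O, F) = 2*O/3 (X(O, F) = (2*O)/3 = (2*O)*(⅓) = 2*O/3)
s = -1
16*(-8) + 445*(s + u(0, 6))² = 16*(-8) + 445*(-1 + 0)² = -128 + 445*(-1)² = -128 + 445*1 = -128 + 445 = 317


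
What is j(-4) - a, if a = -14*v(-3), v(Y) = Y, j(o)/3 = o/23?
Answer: -978/23 ≈ -42.522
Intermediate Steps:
j(o) = 3*o/23 (j(o) = 3*(o/23) = 3*o/23)
a = 42 (a = -14*(-3) = 42)
j(-4) - a = (3/23)*(-4) - 1*42 = -12/23 - 42 = -978/23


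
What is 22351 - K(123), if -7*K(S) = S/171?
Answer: 8918090/399 ≈ 22351.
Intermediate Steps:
K(S) = -S/1197 (K(S) = -S/(7*171) = -S/1197)
22351 - K(123) = 22351 - (-1)*123/1197 = 22351 - 1*(-41/399) = 22351 + 41/399 = 8918090/399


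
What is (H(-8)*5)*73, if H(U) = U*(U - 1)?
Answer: 26280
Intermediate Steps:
H(U) = U*(-1 + U)
(H(-8)*5)*73 = (-8*(-1 - 8)*5)*73 = (-8*(-9)*5)*73 = (72*5)*73 = 360*73 = 26280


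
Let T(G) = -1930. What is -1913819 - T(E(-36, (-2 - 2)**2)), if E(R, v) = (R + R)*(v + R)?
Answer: -1911889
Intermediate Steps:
E(R, v) = 2*R*(R + v) (E(R, v) = (2*R)*(R + v) = 2*R*(R + v))
-1913819 - T(E(-36, (-2 - 2)**2)) = -1913819 - 1*(-1930) = -1913819 + 1930 = -1911889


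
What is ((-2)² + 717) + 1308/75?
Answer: 18461/25 ≈ 738.44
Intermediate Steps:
((-2)² + 717) + 1308/75 = (4 + 717) + 1308*(1/75) = 721 + 436/25 = 18461/25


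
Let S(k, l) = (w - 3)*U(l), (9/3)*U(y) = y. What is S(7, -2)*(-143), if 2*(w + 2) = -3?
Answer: -1859/3 ≈ -619.67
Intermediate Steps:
w = -7/2 (w = -2 + (1/2)*(-3) = -2 - 3/2 = -7/2 ≈ -3.5000)
U(y) = y/3
S(k, l) = -13*l/6 (S(k, l) = (-7/2 - 3)*(l/3) = -13*l/6)
S(7, -2)*(-143) = -13/6*(-2)*(-143) = (13/3)*(-143) = -1859/3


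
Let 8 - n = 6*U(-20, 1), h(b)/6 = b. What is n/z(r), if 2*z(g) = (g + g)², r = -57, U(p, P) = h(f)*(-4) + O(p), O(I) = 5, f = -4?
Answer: -299/3249 ≈ -0.092028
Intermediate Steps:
h(b) = 6*b
U(p, P) = 101 (U(p, P) = (6*(-4))*(-4) + 5 = -24*(-4) + 5 = 96 + 5 = 101)
z(g) = 2*g² (z(g) = (g + g)²/2 = (2*g)²/2 = (4*g²)/2 = 2*g²)
n = -598 (n = 8 - 6*101 = 8 - 1*606 = 8 - 606 = -598)
n/z(r) = -598/(2*(-57)²) = -598/(2*3249) = -598/6498 = -598*1/6498 = -299/3249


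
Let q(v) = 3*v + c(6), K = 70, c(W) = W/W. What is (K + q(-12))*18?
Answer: 630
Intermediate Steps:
c(W) = 1
q(v) = 1 + 3*v (q(v) = 3*v + 1 = 1 + 3*v)
(K + q(-12))*18 = (70 + (1 + 3*(-12)))*18 = (70 + (1 - 36))*18 = (70 - 35)*18 = 35*18 = 630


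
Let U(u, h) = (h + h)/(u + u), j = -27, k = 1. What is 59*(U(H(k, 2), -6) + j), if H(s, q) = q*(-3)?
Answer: -1534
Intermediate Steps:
H(s, q) = -3*q
U(u, h) = h/u (U(u, h) = (2*h)/((2*u)) = (2*h)*(1/(2*u)) = h/u)
59*(U(H(k, 2), -6) + j) = 59*(-6/((-3*2)) - 27) = 59*(-6/(-6) - 27) = 59*(-6*(-1/6) - 27) = 59*(1 - 27) = 59*(-26) = -1534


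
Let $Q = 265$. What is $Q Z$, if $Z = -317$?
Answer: $-84005$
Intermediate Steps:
$Q Z = 265 \left(-317\right) = -84005$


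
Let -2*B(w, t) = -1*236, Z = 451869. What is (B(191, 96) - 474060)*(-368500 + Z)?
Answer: -39512070598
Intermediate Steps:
B(w, t) = 118 (B(w, t) = -(-1)*236/2 = -½*(-236) = 118)
(B(191, 96) - 474060)*(-368500 + Z) = (118 - 474060)*(-368500 + 451869) = -473942*83369 = -39512070598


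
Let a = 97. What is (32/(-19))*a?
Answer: -3104/19 ≈ -163.37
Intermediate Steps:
(32/(-19))*a = (32/(-19))*97 = -1/19*32*97 = -32/19*97 = -3104/19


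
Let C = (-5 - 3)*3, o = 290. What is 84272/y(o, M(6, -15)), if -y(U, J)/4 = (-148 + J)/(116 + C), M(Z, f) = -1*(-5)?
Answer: 1938256/143 ≈ 13554.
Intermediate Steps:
M(Z, f) = 5
C = -24 (C = -8*3 = -24)
y(U, J) = 148/23 - J/23 (y(U, J) = -4*(-148 + J)/(116 - 24) = -4*(-148 + J)/92 = -4*(-37/23 + J/92) = 148/23 - J/23)
84272/y(o, M(6, -15)) = 84272/(148/23 - 1/23*5) = 84272/(148/23 - 5/23) = 84272/(143/23) = 84272*(23/143) = 1938256/143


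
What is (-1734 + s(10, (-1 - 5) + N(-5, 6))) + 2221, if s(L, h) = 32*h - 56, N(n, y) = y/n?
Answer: 1003/5 ≈ 200.60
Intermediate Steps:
s(L, h) = -56 + 32*h
(-1734 + s(10, (-1 - 5) + N(-5, 6))) + 2221 = (-1734 + (-56 + 32*((-1 - 5) + 6/(-5)))) + 2221 = (-1734 + (-56 + 32*(-6 + 6*(-⅕)))) + 2221 = (-1734 + (-56 + 32*(-6 - 6/5))) + 2221 = (-1734 + (-56 + 32*(-36/5))) + 2221 = (-1734 + (-56 - 1152/5)) + 2221 = (-1734 - 1432/5) + 2221 = -10102/5 + 2221 = 1003/5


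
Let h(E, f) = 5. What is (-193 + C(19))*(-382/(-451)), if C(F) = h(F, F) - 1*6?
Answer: -74108/451 ≈ -164.32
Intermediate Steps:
C(F) = -1 (C(F) = 5 - 1*6 = 5 - 6 = -1)
(-193 + C(19))*(-382/(-451)) = (-193 - 1)*(-382/(-451)) = -(-74108)*(-1)/451 = -194*382/451 = -74108/451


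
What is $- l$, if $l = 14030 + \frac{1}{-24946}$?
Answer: $- \frac{349992379}{24946} \approx -14030.0$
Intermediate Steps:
$l = \frac{349992379}{24946}$ ($l = 14030 - \frac{1}{24946} = \frac{349992379}{24946} \approx 14030.0$)
$- l = \left(-1\right) \frac{349992379}{24946} = - \frac{349992379}{24946}$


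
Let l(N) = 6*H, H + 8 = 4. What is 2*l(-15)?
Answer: -48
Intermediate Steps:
H = -4 (H = -8 + 4 = -4)
l(N) = -24 (l(N) = 6*(-4) = -24)
2*l(-15) = 2*(-24) = -48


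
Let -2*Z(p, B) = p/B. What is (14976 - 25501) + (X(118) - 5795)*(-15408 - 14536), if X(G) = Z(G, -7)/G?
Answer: 1214589713/7 ≈ 1.7351e+8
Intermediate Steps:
Z(p, B) = -p/(2*B)
X(G) = 1/14 (X(G) = (-1/2*G/(-7))/G = (-1/2*G*(-1/7))/G = (G/14)/G = 1/14)
(14976 - 25501) + (X(118) - 5795)*(-15408 - 14536) = (14976 - 25501) + (1/14 - 5795)*(-15408 - 14536) = -10525 - 81129/14*(-29944) = -10525 + 1214663388/7 = 1214589713/7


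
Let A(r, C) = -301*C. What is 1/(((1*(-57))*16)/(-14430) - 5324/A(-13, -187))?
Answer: -12306385/386236 ≈ -31.862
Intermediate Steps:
1/(((1*(-57))*16)/(-14430) - 5324/A(-13, -187)) = 1/(((1*(-57))*16)/(-14430) - 5324/((-301*(-187)))) = 1/(-57*16*(-1/14430) - 5324/56287) = 1/(-912*(-1/14430) - 5324*1/56287) = 1/(152/2405 - 484/5117) = 1/(-386236/12306385) = -12306385/386236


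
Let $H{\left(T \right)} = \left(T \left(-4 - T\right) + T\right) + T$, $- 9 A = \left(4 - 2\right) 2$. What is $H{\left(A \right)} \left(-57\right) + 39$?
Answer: $- \frac{11}{27} \approx -0.40741$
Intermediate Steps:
$A = - \frac{4}{9}$ ($A = - \frac{\left(4 - 2\right) 2}{9} = - \frac{2 \cdot 2}{9} = \left(- \frac{1}{9}\right) 4 = - \frac{4}{9} \approx -0.44444$)
$H{\left(T \right)} = 2 T + T \left(-4 - T\right)$ ($H{\left(T \right)} = \left(T + T \left(-4 - T\right)\right) + T = 2 T + T \left(-4 - T\right)$)
$H{\left(A \right)} \left(-57\right) + 39 = \left(-1\right) \left(- \frac{4}{9}\right) \left(2 - \frac{4}{9}\right) \left(-57\right) + 39 = \left(-1\right) \left(- \frac{4}{9}\right) \frac{14}{9} \left(-57\right) + 39 = \frac{56}{81} \left(-57\right) + 39 = - \frac{1064}{27} + 39 = - \frac{11}{27}$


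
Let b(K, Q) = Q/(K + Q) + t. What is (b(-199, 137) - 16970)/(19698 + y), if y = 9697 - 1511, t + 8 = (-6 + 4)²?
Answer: -1052525/1728808 ≈ -0.60882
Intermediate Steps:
t = -4 (t = -8 + (-6 + 4)² = -8 + (-2)² = -8 + 4 = -4)
b(K, Q) = -4 + Q/(K + Q) (b(K, Q) = Q/(K + Q) - 4 = -4 + Q/(K + Q))
y = 8186
(b(-199, 137) - 16970)/(19698 + y) = ((-4*(-199) - 3*137)/(-199 + 137) - 16970)/(19698 + 8186) = ((796 - 411)/(-62) - 16970)/27884 = (-1/62*385 - 16970)*(1/27884) = (-385/62 - 16970)*(1/27884) = -1052525/62*1/27884 = -1052525/1728808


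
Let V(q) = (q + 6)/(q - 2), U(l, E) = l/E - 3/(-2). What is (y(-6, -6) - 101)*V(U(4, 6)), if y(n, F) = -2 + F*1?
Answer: -5341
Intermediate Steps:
y(n, F) = -2 + F
U(l, E) = 3/2 + l/E (U(l, E) = l/E - 3*(-½) = l/E + 3/2 = 3/2 + l/E)
V(q) = (6 + q)/(-2 + q)
(y(-6, -6) - 101)*V(U(4, 6)) = ((-2 - 6) - 101)*((6 + (3/2 + 4/6))/(-2 + (3/2 + 4/6))) = (-8 - 101)*((6 + (3/2 + 4*(⅙)))/(-2 + (3/2 + 4*(⅙)))) = -109*(6 + (3/2 + ⅔))/(-2 + (3/2 + ⅔)) = -109*(6 + 13/6)/(-2 + 13/6) = -109*49/(⅙*6) = -654*49/6 = -109*49 = -5341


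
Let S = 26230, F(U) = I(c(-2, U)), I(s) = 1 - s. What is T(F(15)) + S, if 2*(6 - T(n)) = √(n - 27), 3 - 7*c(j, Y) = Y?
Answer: 26236 - I*√1190/14 ≈ 26236.0 - 2.464*I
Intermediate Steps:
c(j, Y) = 3/7 - Y/7
F(U) = 4/7 + U/7 (F(U) = 1 - (3/7 - U/7) = 1 + (-3/7 + U/7) = 4/7 + U/7)
T(n) = 6 - √(-27 + n)/2 (T(n) = 6 - √(n - 27)/2 = 6 - √(-27 + n)/2)
T(F(15)) + S = (6 - √(-27 + (4/7 + (⅐)*15))/2) + 26230 = (6 - √(-27 + (4/7 + 15/7))/2) + 26230 = (6 - √(-27 + 19/7)/2) + 26230 = (6 - I*√1190/14) + 26230 = 26236 - I*√1190/14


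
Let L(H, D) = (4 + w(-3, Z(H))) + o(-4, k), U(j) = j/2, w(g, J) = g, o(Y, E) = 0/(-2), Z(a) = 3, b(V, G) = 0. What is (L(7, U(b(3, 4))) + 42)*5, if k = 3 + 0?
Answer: 215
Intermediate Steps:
k = 3
o(Y, E) = 0 (o(Y, E) = 0*(-1/2) = 0)
U(j) = j/2 (U(j) = j*(1/2) = j/2)
L(H, D) = 1 (L(H, D) = (4 - 3) + 0 = 1 + 0 = 1)
(L(7, U(b(3, 4))) + 42)*5 = (1 + 42)*5 = 43*5 = 215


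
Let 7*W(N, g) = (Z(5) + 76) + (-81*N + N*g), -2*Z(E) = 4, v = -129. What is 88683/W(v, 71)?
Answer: 620781/1364 ≈ 455.12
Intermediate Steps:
Z(E) = -2 (Z(E) = -½*4 = -2)
W(N, g) = 74/7 - 81*N/7 + N*g/7 (W(N, g) = ((-2 + 76) + (-81*N + N*g))/7 = (74 + (-81*N + N*g))/7 = (74 - 81*N + N*g)/7 = 74/7 - 81*N/7 + N*g/7)
88683/W(v, 71) = 88683/(74/7 - 81/7*(-129) + (⅐)*(-129)*71) = 88683/(74/7 + 10449/7 - 9159/7) = 88683/(1364/7) = 88683*(7/1364) = 620781/1364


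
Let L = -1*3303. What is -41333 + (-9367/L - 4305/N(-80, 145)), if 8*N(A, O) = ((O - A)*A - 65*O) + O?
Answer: -93099384941/2252646 ≈ -41329.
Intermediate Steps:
N(A, O) = -8*O + A*(O - A)/8 (N(A, O) = (((O - A)*A - 65*O) + O)/8 = ((A*(O - A) - 65*O) + O)/8 = ((-65*O + A*(O - A)) + O)/8 = (-64*O + A*(O - A))/8 = -8*O + A*(O - A)/8)
L = -3303
-41333 + (-9367/L - 4305/N(-80, 145)) = -41333 + (-9367/(-3303) - 4305/(-8*145 - ⅛*(-80)² + (⅛)*(-80)*145)) = -41333 + (-9367*(-1/3303) - 4305/(-1160 - ⅛*6400 - 1450)) = -41333 + (9367/3303 - 4305/(-1160 - 800 - 1450)) = -41333 + (9367/3303 - 4305/(-3410)) = -41333 + (9367/3303 - 4305*(-1/3410)) = -41333 + (9367/3303 + 861/682) = -41333 + 9232177/2252646 = -93099384941/2252646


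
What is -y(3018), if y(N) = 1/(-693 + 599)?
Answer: 1/94 ≈ 0.010638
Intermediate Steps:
y(N) = -1/94 (y(N) = 1/(-94) = -1/94)
-y(3018) = -1*(-1/94) = 1/94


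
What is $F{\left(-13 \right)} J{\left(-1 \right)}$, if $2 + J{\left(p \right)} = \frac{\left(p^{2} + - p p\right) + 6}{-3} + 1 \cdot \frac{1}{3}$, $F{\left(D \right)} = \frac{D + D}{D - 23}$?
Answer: $- \frac{143}{54} \approx -2.6481$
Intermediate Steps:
$F{\left(D \right)} = \frac{2 D}{-23 + D}$
$J{\left(p \right)} = - \frac{11}{3}$ ($J{\left(p \right)} = -2 + \left(\frac{\left(p^{2} + - p p\right) + 6}{-3} + 1 \cdot \frac{1}{3}\right) = -2 + \left(\left(\left(p^{2} - p^{2}\right) + 6\right) \left(- \frac{1}{3}\right) + 1 \cdot \frac{1}{3}\right) = -2 + \left(\left(0 + 6\right) \left(- \frac{1}{3}\right) + \frac{1}{3}\right) = -2 + \left(6 \left(- \frac{1}{3}\right) + \frac{1}{3}\right) = -2 + \left(-2 + \frac{1}{3}\right) = -2 - \frac{5}{3} = - \frac{11}{3}$)
$F{\left(-13 \right)} J{\left(-1 \right)} = 2 \left(-13\right) \frac{1}{-23 - 13} \left(- \frac{11}{3}\right) = 2 \left(-13\right) \frac{1}{-36} \left(- \frac{11}{3}\right) = 2 \left(-13\right) \left(- \frac{1}{36}\right) \left(- \frac{11}{3}\right) = \frac{13}{18} \left(- \frac{11}{3}\right) = - \frac{143}{54}$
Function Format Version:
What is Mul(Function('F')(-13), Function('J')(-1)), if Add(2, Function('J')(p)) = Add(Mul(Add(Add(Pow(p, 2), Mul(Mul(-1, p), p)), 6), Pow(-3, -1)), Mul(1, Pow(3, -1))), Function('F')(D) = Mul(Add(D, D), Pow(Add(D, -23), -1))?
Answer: Rational(-143, 54) ≈ -2.6481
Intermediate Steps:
Function('F')(D) = Mul(2, D, Pow(Add(-23, D), -1)) (Function('F')(D) = Mul(Mul(2, D), Pow(Add(-23, D), -1)) = Mul(2, D, Pow(Add(-23, D), -1)))
Function('J')(p) = Rational(-11, 3) (Function('J')(p) = Add(-2, Add(Mul(Add(Add(Pow(p, 2), Mul(Mul(-1, p), p)), 6), Pow(-3, -1)), Mul(1, Pow(3, -1)))) = Add(-2, Add(Mul(Add(Add(Pow(p, 2), Mul(-1, Pow(p, 2))), 6), Rational(-1, 3)), Mul(1, Rational(1, 3)))) = Add(-2, Add(Mul(Add(0, 6), Rational(-1, 3)), Rational(1, 3))) = Add(-2, Add(Mul(6, Rational(-1, 3)), Rational(1, 3))) = Add(-2, Add(-2, Rational(1, 3))) = Add(-2, Rational(-5, 3)) = Rational(-11, 3))
Mul(Function('F')(-13), Function('J')(-1)) = Mul(Mul(2, -13, Pow(Add(-23, -13), -1)), Rational(-11, 3)) = Mul(Mul(2, -13, Pow(-36, -1)), Rational(-11, 3)) = Mul(Mul(2, -13, Rational(-1, 36)), Rational(-11, 3)) = Mul(Rational(13, 18), Rational(-11, 3)) = Rational(-143, 54)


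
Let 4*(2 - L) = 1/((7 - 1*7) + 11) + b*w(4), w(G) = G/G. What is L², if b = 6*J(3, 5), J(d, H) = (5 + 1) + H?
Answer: 408321/1936 ≈ 210.91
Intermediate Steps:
J(d, H) = 6 + H
w(G) = 1
b = 66 (b = 6*(6 + 5) = 6*11 = 66)
L = -639/44 (L = 2 - (1/((7 - 1*7) + 11) + 66*1)/4 = 2 - (1/((7 - 7) + 11) + 66)/4 = 2 - (1/(0 + 11) + 66)/4 = 2 - (1/11 + 66)/4 = 2 - ¼*727/11 = 2 - 727/44 = -639/44 ≈ -14.523)
L² = (-639/44)² = 408321/1936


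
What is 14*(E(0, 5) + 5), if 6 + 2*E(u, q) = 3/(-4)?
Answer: 91/4 ≈ 22.750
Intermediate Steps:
E(u, q) = -27/8 (E(u, q) = -3 + (3/(-4))/2 = -3 + (3*(-1/4))/2 = -3 + (1/2)*(-3/4) = -3 - 3/8 = -27/8)
14*(E(0, 5) + 5) = 14*(-27/8 + 5) = 14*(13/8) = 91/4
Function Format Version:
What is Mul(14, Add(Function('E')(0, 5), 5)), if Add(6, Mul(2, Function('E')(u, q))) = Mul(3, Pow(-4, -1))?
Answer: Rational(91, 4) ≈ 22.750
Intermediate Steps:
Function('E')(u, q) = Rational(-27, 8) (Function('E')(u, q) = Add(-3, Mul(Rational(1, 2), Mul(3, Pow(-4, -1)))) = Add(-3, Mul(Rational(1, 2), Mul(3, Rational(-1, 4)))) = Add(-3, Mul(Rational(1, 2), Rational(-3, 4))) = Add(-3, Rational(-3, 8)) = Rational(-27, 8))
Mul(14, Add(Function('E')(0, 5), 5)) = Mul(14, Add(Rational(-27, 8), 5)) = Mul(14, Rational(13, 8)) = Rational(91, 4)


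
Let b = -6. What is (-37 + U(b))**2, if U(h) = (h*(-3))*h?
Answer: 21025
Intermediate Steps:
U(h) = -3*h**2 (U(h) = (-3*h)*h = -3*h**2)
(-37 + U(b))**2 = (-37 - 3*(-6)**2)**2 = (-37 - 3*36)**2 = (-37 - 108)**2 = (-145)**2 = 21025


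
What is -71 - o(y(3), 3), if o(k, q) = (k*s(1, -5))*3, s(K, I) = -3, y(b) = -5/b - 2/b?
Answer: -92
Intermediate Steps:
y(b) = -7/b
o(k, q) = -9*k (o(k, q) = (k*(-3))*3 = -3*k*3 = -9*k)
-71 - o(y(3), 3) = -71 - (-9)*(-7/3) = -71 - (-9)*(-7*⅓) = -71 - (-9)*(-7)/3 = -71 - 1*21 = -71 - 21 = -92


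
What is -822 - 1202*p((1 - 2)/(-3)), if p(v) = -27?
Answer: 31632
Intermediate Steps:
-822 - 1202*p((1 - 2)/(-3)) = -822 - 1202*(-27) = -822 + 32454 = 31632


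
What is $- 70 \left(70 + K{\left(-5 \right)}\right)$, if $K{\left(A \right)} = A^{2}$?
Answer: $-6650$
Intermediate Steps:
$- 70 \left(70 + K{\left(-5 \right)}\right) = - 70 \left(70 + \left(-5\right)^{2}\right) = - 70 \left(70 + 25\right) = \left(-70\right) 95 = -6650$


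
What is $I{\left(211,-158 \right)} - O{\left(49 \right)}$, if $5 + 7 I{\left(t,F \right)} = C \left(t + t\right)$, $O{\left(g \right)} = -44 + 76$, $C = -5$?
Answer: $- \frac{2339}{7} \approx -334.14$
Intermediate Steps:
$O{\left(g \right)} = 32$
$I{\left(t,F \right)} = - \frac{5}{7} - \frac{10 t}{7}$ ($I{\left(t,F \right)} = - \frac{5}{7} + \frac{\left(-5\right) \left(t + t\right)}{7} = - \frac{5}{7} + \frac{\left(-5\right) 2 t}{7} = - \frac{5}{7} + \frac{\left(-10\right) t}{7} = - \frac{5}{7} - \frac{10 t}{7}$)
$I{\left(211,-158 \right)} - O{\left(49 \right)} = \left(- \frac{5}{7} - \frac{2110}{7}\right) - 32 = - \frac{2115}{7} - 32 = - \frac{2339}{7}$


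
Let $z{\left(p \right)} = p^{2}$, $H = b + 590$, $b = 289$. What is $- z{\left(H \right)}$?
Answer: $-772641$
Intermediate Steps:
$H = 879$ ($H = 289 + 590 = 879$)
$- z{\left(H \right)} = - 879^{2} = \left(-1\right) 772641 = -772641$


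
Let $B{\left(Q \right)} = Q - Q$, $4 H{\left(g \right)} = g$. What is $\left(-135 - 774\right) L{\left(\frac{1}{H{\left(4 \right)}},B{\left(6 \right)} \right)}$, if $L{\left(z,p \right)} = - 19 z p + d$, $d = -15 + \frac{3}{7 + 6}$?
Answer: $\frac{174528}{13} \approx 13425.0$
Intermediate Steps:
$H{\left(g \right)} = \frac{g}{4}$
$B{\left(Q \right)} = 0$
$d = - \frac{192}{13}$ ($d = -15 + \frac{3}{13} = - \frac{192}{13} \approx -14.769$)
$L{\left(z,p \right)} = - \frac{192}{13} - 19 p z$ ($L{\left(z,p \right)} = - 19 z p - \frac{192}{13} = - 19 p z - \frac{192}{13} = - \frac{192}{13} - 19 p z$)
$\left(-135 - 774\right) L{\left(\frac{1}{H{\left(4 \right)}},B{\left(6 \right)} \right)} = \left(-135 - 774\right) \left(- \frac{192}{13} - \frac{0}{\frac{1}{4} \cdot 4}\right) = - 909 \left(- \frac{192}{13} - \frac{0}{1}\right) = - 909 \left(- \frac{192}{13} - 0 \cdot 1\right) = - 909 \left(- \frac{192}{13} + 0\right) = \left(-909\right) \left(- \frac{192}{13}\right) = \frac{174528}{13}$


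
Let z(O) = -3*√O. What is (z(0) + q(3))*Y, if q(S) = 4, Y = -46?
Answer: -184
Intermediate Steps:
(z(0) + q(3))*Y = (-3*√0 + 4)*(-46) = (-3*0 + 4)*(-46) = (0 + 4)*(-46) = 4*(-46) = -184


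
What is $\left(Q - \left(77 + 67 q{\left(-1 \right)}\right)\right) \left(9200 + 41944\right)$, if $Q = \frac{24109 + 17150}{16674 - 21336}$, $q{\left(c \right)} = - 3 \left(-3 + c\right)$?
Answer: $- \frac{11787217348}{259} \approx -4.551 \cdot 10^{7}$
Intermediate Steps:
$q{\left(c \right)} = 9 - 3 c$
$Q = - \frac{13753}{1554}$ ($Q = \frac{41259}{-4662} = 41259 \left(- \frac{1}{4662}\right) = - \frac{13753}{1554} \approx -8.8501$)
$\left(Q - \left(77 + 67 q{\left(-1 \right)}\right)\right) \left(9200 + 41944\right) = \left(- \frac{13753}{1554} - \left(77 + 67 \left(9 - -3\right)\right)\right) \left(9200 + 41944\right) = \left(- \frac{13753}{1554} - \left(77 + 67 \left(9 + 3\right)\right)\right) 51144 = \left(- \frac{13753}{1554} - 881\right) 51144 = \left(- \frac{1382827}{1554}\right) 51144 = - \frac{11787217348}{259}$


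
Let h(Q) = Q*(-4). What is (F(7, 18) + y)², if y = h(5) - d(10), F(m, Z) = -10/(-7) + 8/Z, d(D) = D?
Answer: 3139984/3969 ≈ 791.13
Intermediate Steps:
F(m, Z) = 10/7 + 8/Z (F(m, Z) = -10*(-⅐) + 8/Z = 10/7 + 8/Z)
h(Q) = -4*Q
y = -30 (y = -4*5 - 1*10 = -20 - 10 = -30)
(F(7, 18) + y)² = ((10/7 + 8/18) - 30)² = ((10/7 + 8*(1/18)) - 30)² = ((10/7 + 4/9) - 30)² = (118/63 - 30)² = (-1772/63)² = 3139984/3969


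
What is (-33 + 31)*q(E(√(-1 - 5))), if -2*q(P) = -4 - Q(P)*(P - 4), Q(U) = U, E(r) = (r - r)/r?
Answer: -4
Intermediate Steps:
E(r) = 0 (E(r) = 0/r = 0)
q(P) = 2 + P*(-4 + P)/2 (q(P) = -(-4 - P*(P - 4))/2 = -(-4 - P*(-4 + P))/2 = 2 + P*(-4 + P)/2)
(-33 + 31)*q(E(√(-1 - 5))) = (-33 + 31)*(2 + (½)*0² - 2*0) = -2*(2 + (½)*0 + 0) = -2*(2 + 0 + 0) = -2*2 = -4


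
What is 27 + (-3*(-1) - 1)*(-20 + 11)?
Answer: 9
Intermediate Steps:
27 + (-3*(-1) - 1)*(-20 + 11) = 27 + (3 - 1)*(-9) = 27 + 2*(-9) = 27 - 18 = 9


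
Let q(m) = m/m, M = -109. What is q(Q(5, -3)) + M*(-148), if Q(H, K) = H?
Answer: 16133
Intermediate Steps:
q(m) = 1
q(Q(5, -3)) + M*(-148) = 1 - 109*(-148) = 1 + 16132 = 16133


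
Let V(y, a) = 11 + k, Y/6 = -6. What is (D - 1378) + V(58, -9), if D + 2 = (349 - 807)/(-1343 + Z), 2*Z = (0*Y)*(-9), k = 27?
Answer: -1801848/1343 ≈ -1341.7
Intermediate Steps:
Y = -36 (Y = 6*(-6) = -36)
Z = 0 (Z = ((0*(-36))*(-9))/2 = (0*(-9))/2 = (½)*0 = 0)
V(y, a) = 38 (V(y, a) = 11 + 27 = 38)
D = -2228/1343 (D = -2 + (349 - 807)/(-1343 + 0) = -2 - 458/(-1343) = -2 - 458*(-1/1343) = -2 + 458/1343 = -2228/1343 ≈ -1.6590)
(D - 1378) + V(58, -9) = (-2228/1343 - 1378) + 38 = -1852882/1343 + 38 = -1801848/1343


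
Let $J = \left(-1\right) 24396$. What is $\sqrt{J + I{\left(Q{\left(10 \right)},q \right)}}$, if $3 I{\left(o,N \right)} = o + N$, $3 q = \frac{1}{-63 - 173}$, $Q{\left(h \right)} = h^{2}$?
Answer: $\frac{i \sqrt{3053031995}}{354} \approx 156.09 i$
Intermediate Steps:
$J = -24396$
$q = - \frac{1}{708}$ ($q = \frac{1}{3 \left(-63 - 173\right)} = \frac{1}{3 \left(-236\right)} = \frac{1}{3} \left(- \frac{1}{236}\right) = - \frac{1}{708} \approx -0.0014124$)
$I{\left(o,N \right)} = \frac{N}{3} + \frac{o}{3}$ ($I{\left(o,N \right)} = \frac{o + N}{3} = \frac{N + o}{3} = \frac{N}{3} + \frac{o}{3}$)
$\sqrt{J + I{\left(Q{\left(10 \right)},q \right)}} = \sqrt{-24396 + \left(\frac{1}{3} \left(- \frac{1}{708}\right) + \frac{10^{2}}{3}\right)} = \sqrt{-24396 + \left(- \frac{1}{2124} + \frac{1}{3} \cdot 100\right)} = \sqrt{-24396 + \left(- \frac{1}{2124} + \frac{100}{3}\right)} = \sqrt{-24396 + \frac{70799}{2124}} = \sqrt{- \frac{51746305}{2124}} = \frac{i \sqrt{3053031995}}{354}$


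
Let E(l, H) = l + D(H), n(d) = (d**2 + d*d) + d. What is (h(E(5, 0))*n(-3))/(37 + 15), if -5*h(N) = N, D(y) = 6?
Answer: -33/52 ≈ -0.63461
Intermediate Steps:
n(d) = d + 2*d**2 (n(d) = (d**2 + d**2) + d = 2*d**2 + d = d + 2*d**2)
E(l, H) = 6 + l (E(l, H) = l + 6 = 6 + l)
h(N) = -N/5
(h(E(5, 0))*n(-3))/(37 + 15) = ((-(6 + 5)/5)*(-3*(1 + 2*(-3))))/(37 + 15) = ((-1/5*11)*(-3*(1 - 6)))/52 = -(-33)*(-5)/5*(1/52) = -11/5*15*(1/52) = -33*1/52 = -33/52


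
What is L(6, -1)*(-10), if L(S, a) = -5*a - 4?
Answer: -10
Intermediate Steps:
L(S, a) = -4 - 5*a
L(6, -1)*(-10) = (-4 - 5*(-1))*(-10) = (-4 + 5)*(-10) = 1*(-10) = -10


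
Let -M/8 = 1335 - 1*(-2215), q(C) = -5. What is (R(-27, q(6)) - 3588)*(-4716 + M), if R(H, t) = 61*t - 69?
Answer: 131205592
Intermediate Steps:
M = -28400 (M = -8*(1335 - 1*(-2215)) = -8*(1335 + 2215) = -8*3550 = -28400)
R(H, t) = -69 + 61*t
(R(-27, q(6)) - 3588)*(-4716 + M) = ((-69 + 61*(-5)) - 3588)*(-4716 - 28400) = ((-69 - 305) - 3588)*(-33116) = (-374 - 3588)*(-33116) = -3962*(-33116) = 131205592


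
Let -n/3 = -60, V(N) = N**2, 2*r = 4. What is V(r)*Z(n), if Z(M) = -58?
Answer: -232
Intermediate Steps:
r = 2 (r = (1/2)*4 = 2)
n = 180 (n = -3*(-60) = 180)
V(r)*Z(n) = 2**2*(-58) = 4*(-58) = -232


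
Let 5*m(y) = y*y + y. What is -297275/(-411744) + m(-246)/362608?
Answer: 7047340961/9331354272 ≈ 0.75523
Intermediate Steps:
m(y) = y/5 + y**2/5 (m(y) = (y*y + y)/5 = (y**2 + y)/5 = (y + y**2)/5 = y/5 + y**2/5)
-297275/(-411744) + m(-246)/362608 = -297275/(-411744) + ((1/5)*(-246)*(1 - 246))/362608 = -297275*(-1/411744) + ((1/5)*(-246)*(-245))*(1/362608) = 297275/411744 + 12054*(1/362608) = 297275/411744 + 6027/181304 = 7047340961/9331354272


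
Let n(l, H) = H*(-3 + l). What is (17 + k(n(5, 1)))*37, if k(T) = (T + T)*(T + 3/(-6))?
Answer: 851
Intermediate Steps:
k(T) = 2*T*(-½ + T) (k(T) = (2*T)*(T + 3*(-⅙)) = (2*T)*(T - ½) = (2*T)*(-½ + T) = 2*T*(-½ + T))
(17 + k(n(5, 1)))*37 = (17 + (1*(-3 + 5))*(-1 + 2*(1*(-3 + 5))))*37 = (17 + (1*2)*(-1 + 2*(1*2)))*37 = (17 + 2*(-1 + 2*2))*37 = (17 + 2*(-1 + 4))*37 = (17 + 2*3)*37 = (17 + 6)*37 = 23*37 = 851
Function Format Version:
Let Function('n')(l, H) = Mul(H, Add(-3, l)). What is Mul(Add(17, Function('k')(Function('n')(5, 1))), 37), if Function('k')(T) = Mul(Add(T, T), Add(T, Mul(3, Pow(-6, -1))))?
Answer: 851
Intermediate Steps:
Function('k')(T) = Mul(2, T, Add(Rational(-1, 2), T)) (Function('k')(T) = Mul(Mul(2, T), Add(T, Mul(3, Rational(-1, 6)))) = Mul(Mul(2, T), Add(T, Rational(-1, 2))) = Mul(Mul(2, T), Add(Rational(-1, 2), T)) = Mul(2, T, Add(Rational(-1, 2), T)))
Mul(Add(17, Function('k')(Function('n')(5, 1))), 37) = Mul(Add(17, Mul(Mul(1, Add(-3, 5)), Add(-1, Mul(2, Mul(1, Add(-3, 5)))))), 37) = Mul(Add(17, Mul(Mul(1, 2), Add(-1, Mul(2, Mul(1, 2))))), 37) = Mul(Add(17, Mul(2, Add(-1, Mul(2, 2)))), 37) = Mul(Add(17, Mul(2, Add(-1, 4))), 37) = Mul(Add(17, Mul(2, 3)), 37) = Mul(Add(17, 6), 37) = Mul(23, 37) = 851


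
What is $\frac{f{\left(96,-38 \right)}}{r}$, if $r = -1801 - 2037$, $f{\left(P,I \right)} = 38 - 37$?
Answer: $- \frac{1}{3838} \approx -0.00026055$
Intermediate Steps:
$f{\left(P,I \right)} = 1$
$r = -3838$ ($r = -1801 - 2037 = -3838$)
$\frac{f{\left(96,-38 \right)}}{r} = 1 \frac{1}{-3838} = 1 \left(- \frac{1}{3838}\right) = - \frac{1}{3838}$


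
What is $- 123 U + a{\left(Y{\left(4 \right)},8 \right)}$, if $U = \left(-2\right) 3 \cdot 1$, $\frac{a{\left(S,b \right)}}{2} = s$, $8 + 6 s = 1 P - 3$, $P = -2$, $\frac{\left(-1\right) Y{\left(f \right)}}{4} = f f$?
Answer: $\frac{2201}{3} \approx 733.67$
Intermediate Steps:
$Y{\left(f \right)} = - 4 f^{2}$ ($Y{\left(f \right)} = - 4 f f = - 4 f^{2}$)
$s = - \frac{13}{6}$ ($s = - \frac{4}{3} + \frac{1 \left(-2\right) - 3}{6} = - \frac{4}{3} + \frac{-2 - 3}{6} = - \frac{4}{3} + \frac{1}{6} \left(-5\right) = - \frac{4}{3} - \frac{5}{6} = - \frac{13}{6} \approx -2.1667$)
$a{\left(S,b \right)} = - \frac{13}{3}$ ($a{\left(S,b \right)} = 2 \left(- \frac{13}{6}\right) = - \frac{13}{3}$)
$U = -6$ ($U = \left(-6\right) 1 = -6$)
$- 123 U + a{\left(Y{\left(4 \right)},8 \right)} = \left(-123\right) \left(-6\right) - \frac{13}{3} = 738 - \frac{13}{3} = \frac{2201}{3}$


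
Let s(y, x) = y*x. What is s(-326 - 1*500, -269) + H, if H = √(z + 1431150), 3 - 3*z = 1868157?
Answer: 222194 + 4*√50527 ≈ 2.2309e+5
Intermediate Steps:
z = -622718 (z = 1 - ⅓*1868157 = 1 - 622719 = -622718)
s(y, x) = x*y
H = 4*√50527 (H = √(-622718 + 1431150) = √808432 = 4*√50527 ≈ 899.13)
s(-326 - 1*500, -269) + H = -269*(-326 - 1*500) + 4*√50527 = -269*(-326 - 500) + 4*√50527 = -269*(-826) + 4*√50527 = 222194 + 4*√50527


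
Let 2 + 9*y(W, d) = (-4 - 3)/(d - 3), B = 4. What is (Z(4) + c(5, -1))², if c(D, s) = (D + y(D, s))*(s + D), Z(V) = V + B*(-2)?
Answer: 20449/81 ≈ 252.46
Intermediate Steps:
y(W, d) = -2/9 - 7/(9*(-3 + d)) (y(W, d) = -2/9 + ((-4 - 3)/(d - 3))/9 = -2/9 + (-7/(-3 + d))/9 = -2/9 - 7/(9*(-3 + d)))
Z(V) = -8 + V (Z(V) = V + 4*(-2) = V - 8 = -8 + V)
c(D, s) = (D + s)*(D + (-1 - 2*s)/(9*(-3 + s))) (c(D, s) = (D + (-1 - 2*s)/(9*(-3 + s)))*(s + D) = (D + (-1 - 2*s)/(9*(-3 + s)))*(D + s) = (D + s)*(D + (-1 - 2*s)/(9*(-3 + s))))
(Z(4) + c(5, -1))² = ((-8 + 4) + (-1*5*(1 + 2*(-1)) - 1*(-1)*(1 + 2*(-1)) + 9*5*(-3 - 1)*(5 - 1))/(9*(-3 - 1)))² = (-4 + (⅑)*(-1*5*(1 - 2) - 1*(-1)*(1 - 2) + 9*5*(-4)*4)/(-4))² = (-4 + (⅑)*(-¼)*(-1*5*(-1) - 1*(-1)*(-1) - 720))² = (-4 + (⅑)*(-¼)*(5 - 1 - 720))² = (-4 + (⅑)*(-¼)*(-716))² = (-4 + 179/9)² = (143/9)² = 20449/81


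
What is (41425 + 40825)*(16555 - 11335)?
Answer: 429345000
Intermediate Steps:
(41425 + 40825)*(16555 - 11335) = 82250*5220 = 429345000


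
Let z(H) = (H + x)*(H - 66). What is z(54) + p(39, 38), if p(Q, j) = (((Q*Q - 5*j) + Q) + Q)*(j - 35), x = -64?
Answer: 4347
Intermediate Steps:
z(H) = (-66 + H)*(-64 + H) (z(H) = (H - 64)*(H - 66) = (-64 + H)*(-66 + H) = (-66 + H)*(-64 + H))
p(Q, j) = (-35 + j)*(Q² - 5*j + 2*Q) (p(Q, j) = (((Q² - 5*j) + Q) + Q)*(-35 + j) = ((Q + Q² - 5*j) + Q)*(-35 + j) = (Q² - 5*j + 2*Q)*(-35 + j) = (-35 + j)*(Q² - 5*j + 2*Q))
z(54) + p(39, 38) = (4224 + 54² - 130*54) + (-70*39 - 35*39² - 5*38² + 175*38 + 38*39² + 2*39*38) = (4224 + 2916 - 7020) + (-2730 - 35*1521 - 5*1444 + 6650 + 38*1521 + 2964) = 120 + (-2730 - 53235 - 7220 + 6650 + 57798 + 2964) = 120 + 4227 = 4347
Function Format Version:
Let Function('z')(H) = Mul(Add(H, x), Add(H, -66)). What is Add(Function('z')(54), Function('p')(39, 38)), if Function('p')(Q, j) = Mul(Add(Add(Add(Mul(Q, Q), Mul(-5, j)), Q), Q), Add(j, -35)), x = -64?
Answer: 4347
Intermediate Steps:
Function('z')(H) = Mul(Add(-66, H), Add(-64, H)) (Function('z')(H) = Mul(Add(H, -64), Add(H, -66)) = Mul(Add(-64, H), Add(-66, H)) = Mul(Add(-66, H), Add(-64, H)))
Function('p')(Q, j) = Mul(Add(-35, j), Add(Pow(Q, 2), Mul(-5, j), Mul(2, Q))) (Function('p')(Q, j) = Mul(Add(Add(Add(Pow(Q, 2), Mul(-5, j)), Q), Q), Add(-35, j)) = Mul(Add(Add(Q, Pow(Q, 2), Mul(-5, j)), Q), Add(-35, j)) = Mul(Add(Pow(Q, 2), Mul(-5, j), Mul(2, Q)), Add(-35, j)) = Mul(Add(-35, j), Add(Pow(Q, 2), Mul(-5, j), Mul(2, Q))))
Add(Function('z')(54), Function('p')(39, 38)) = Add(Add(4224, Pow(54, 2), Mul(-130, 54)), Add(Mul(-70, 39), Mul(-35, Pow(39, 2)), Mul(-5, Pow(38, 2)), Mul(175, 38), Mul(38, Pow(39, 2)), Mul(2, 39, 38))) = Add(Add(4224, 2916, -7020), Add(-2730, Mul(-35, 1521), Mul(-5, 1444), 6650, Mul(38, 1521), 2964)) = Add(120, Add(-2730, -53235, -7220, 6650, 57798, 2964)) = Add(120, 4227) = 4347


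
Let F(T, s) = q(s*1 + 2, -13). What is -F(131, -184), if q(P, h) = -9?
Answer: 9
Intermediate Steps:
F(T, s) = -9
-F(131, -184) = -1*(-9) = 9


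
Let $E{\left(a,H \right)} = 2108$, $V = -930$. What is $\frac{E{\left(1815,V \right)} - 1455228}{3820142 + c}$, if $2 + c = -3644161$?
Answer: $- \frac{1453120}{175979} \approx -8.2574$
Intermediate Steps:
$c = -3644163$ ($c = -2 - 3644161 = -3644163$)
$\frac{E{\left(1815,V \right)} - 1455228}{3820142 + c} = \frac{2108 - 1455228}{3820142 - 3644163} = - \frac{1453120}{175979}$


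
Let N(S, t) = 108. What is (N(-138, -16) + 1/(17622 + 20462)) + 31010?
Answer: 1185097913/38084 ≈ 31118.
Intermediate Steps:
(N(-138, -16) + 1/(17622 + 20462)) + 31010 = (108 + 1/(17622 + 20462)) + 31010 = (108 + 1/38084) + 31010 = 4113073/38084 + 31010 = 1185097913/38084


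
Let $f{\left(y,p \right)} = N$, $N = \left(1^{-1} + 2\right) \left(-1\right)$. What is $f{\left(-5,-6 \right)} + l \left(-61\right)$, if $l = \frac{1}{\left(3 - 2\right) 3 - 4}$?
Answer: $58$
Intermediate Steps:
$N = -3$ ($N = \left(1 + 2\right) \left(-1\right) = 3 \left(-1\right) = -3$)
$f{\left(y,p \right)} = -3$
$l = -1$ ($l = \frac{1}{1 \cdot 3 - 4} = \frac{1}{3 - 4} = \frac{1}{-1} = -1$)
$f{\left(-5,-6 \right)} + l \left(-61\right) = -3 - -61 = -3 + 61 = 58$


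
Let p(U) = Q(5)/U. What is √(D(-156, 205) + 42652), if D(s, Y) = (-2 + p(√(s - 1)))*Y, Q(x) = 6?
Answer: √(1041223058 - 193110*I*√157)/157 ≈ 205.53 - 0.23881*I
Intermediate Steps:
p(U) = 6/U
D(s, Y) = Y*(-2 + 6/√(-1 + s)) (D(s, Y) = (-2 + 6/(√(s - 1)))*Y = (-2 + 6/(√(-1 + s)))*Y = (-2 + 6/√(-1 + s))*Y = Y*(-2 + 6/√(-1 + s)))
√(D(-156, 205) + 42652) = √((-2*205 + 6*205/√(-1 - 156)) + 42652) = √((-410 + 6*205/√(-157)) + 42652) = √((-410 + 6*205*(-I*√157/157)) + 42652) = √((-410 - 1230*I*√157/157) + 42652) = √(42242 - 1230*I*√157/157)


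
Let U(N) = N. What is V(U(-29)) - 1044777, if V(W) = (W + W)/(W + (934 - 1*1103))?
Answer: -103432894/99 ≈ -1.0448e+6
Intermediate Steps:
V(W) = 2*W/(-169 + W) (V(W) = (2*W)/(W + (934 - 1103)) = (2*W)/(W - 169) = (2*W)/(-169 + W) = 2*W/(-169 + W))
V(U(-29)) - 1044777 = 2*(-29)/(-169 - 29) - 1044777 = 2*(-29)/(-198) - 1044777 = 2*(-29)*(-1/198) - 1044777 = 29/99 - 1044777 = -103432894/99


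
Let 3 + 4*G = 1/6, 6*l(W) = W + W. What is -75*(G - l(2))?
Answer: 825/8 ≈ 103.13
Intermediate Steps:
l(W) = W/3 (l(W) = (W + W)/6 = (2*W)/6 = W/3)
G = -17/24 (G = -¾ + (¼)/6 = -¾ + (¼)*(⅙) = -¾ + 1/24 = -17/24 ≈ -0.70833)
-75*(G - l(2)) = -75*(-17/24 - 2/3) = -75*(-17/24 - 1*⅔) = -75*(-17/24 - ⅔) = -75*(-11/8) = 825/8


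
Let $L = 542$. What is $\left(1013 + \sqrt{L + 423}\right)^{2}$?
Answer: $\left(1013 + \sqrt{965}\right)^{2} \approx 1.0901 \cdot 10^{6}$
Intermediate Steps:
$\left(1013 + \sqrt{L + 423}\right)^{2} = \left(1013 + \sqrt{542 + 423}\right)^{2} = \left(1013 + \sqrt{965}\right)^{2}$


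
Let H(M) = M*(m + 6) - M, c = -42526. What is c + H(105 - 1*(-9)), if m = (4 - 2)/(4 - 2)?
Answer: -41842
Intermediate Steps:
m = 1 (m = 2/2 = 2*(1/2) = 1)
H(M) = 6*M (H(M) = M*(1 + 6) - M = M*7 - M = 7*M - M = 6*M)
c + H(105 - 1*(-9)) = -42526 + 6*(105 - 1*(-9)) = -42526 + 6*(105 + 9) = -42526 + 6*114 = -42526 + 684 = -41842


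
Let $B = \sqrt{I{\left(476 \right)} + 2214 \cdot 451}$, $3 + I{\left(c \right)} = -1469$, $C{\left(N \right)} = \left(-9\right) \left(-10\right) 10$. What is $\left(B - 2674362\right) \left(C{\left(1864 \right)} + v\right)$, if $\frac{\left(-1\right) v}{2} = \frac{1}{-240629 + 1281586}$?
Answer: $- \frac{2505506254641876}{1040957} + \frac{936861298 \sqrt{997042}}{1040957} \approx -2.406 \cdot 10^{9}$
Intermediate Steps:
$C{\left(N \right)} = 900$ ($C{\left(N \right)} = 90 \cdot 10 = 900$)
$I{\left(c \right)} = -1472$ ($I{\left(c \right)} = -3 - 1469 = -1472$)
$v = - \frac{2}{1040957}$ ($v = - \frac{2}{-240629 + 1281586} = - \frac{2}{1040957} \approx -1.9213 \cdot 10^{-6}$)
$B = \sqrt{997042}$ ($B = \sqrt{-1472 + 2214 \cdot 451} = \sqrt{-1472 + 998514} = \sqrt{997042} \approx 998.52$)
$\left(B - 2674362\right) \left(C{\left(1864 \right)} + v\right) = \left(\sqrt{997042} - 2674362\right) \left(900 - \frac{2}{1040957}\right) = \left(-2674362 + \sqrt{997042}\right) \frac{936861298}{1040957} = - \frac{2505506254641876}{1040957} + \frac{936861298 \sqrt{997042}}{1040957}$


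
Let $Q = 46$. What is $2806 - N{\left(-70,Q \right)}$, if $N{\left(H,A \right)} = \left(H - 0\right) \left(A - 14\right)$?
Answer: $5046$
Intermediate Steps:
$N{\left(H,A \right)} = H \left(-14 + A\right)$ ($N{\left(H,A \right)} = \left(H + 0\right) \left(-14 + A\right) = H \left(-14 + A\right)$)
$2806 - N{\left(-70,Q \right)} = 2806 - - 70 \left(-14 + 46\right) = 2806 - \left(-70\right) 32 = 2806 - -2240 = 2806 + 2240 = 5046$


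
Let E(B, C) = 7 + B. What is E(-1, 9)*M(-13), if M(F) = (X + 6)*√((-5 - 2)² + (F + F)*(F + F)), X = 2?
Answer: 240*√29 ≈ 1292.4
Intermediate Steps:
M(F) = 8*√(49 + 4*F²) (M(F) = (2 + 6)*√((-5 - 2)² + (F + F)*(F + F)) = 8*√((-7)² + (2*F)*(2*F)) = 8*√(49 + 4*F²))
E(-1, 9)*M(-13) = (7 - 1)*(8*√(49 + 4*(-13)²)) = 6*(8*√(49 + 4*169)) = 6*(8*√(49 + 676)) = 6*(8*√725) = 6*(8*(5*√29)) = 6*(40*√29) = 240*√29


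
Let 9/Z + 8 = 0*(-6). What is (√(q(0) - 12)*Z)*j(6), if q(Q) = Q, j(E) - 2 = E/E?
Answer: -27*I*√3/4 ≈ -11.691*I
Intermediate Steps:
j(E) = 3 (j(E) = 2 + E/E = 2 + 1 = 3)
Z = -9/8 (Z = 9/(-8 + 0*(-6)) = 9/(-8 + 0) = 9/(-8) = 9*(-⅛) = -9/8 ≈ -1.1250)
(√(q(0) - 12)*Z)*j(6) = (√(0 - 12)*(-9/8))*3 = (√(-12)*(-9/8))*3 = ((2*I*√3)*(-9/8))*3 = -9*I*√3/4*3 = -27*I*√3/4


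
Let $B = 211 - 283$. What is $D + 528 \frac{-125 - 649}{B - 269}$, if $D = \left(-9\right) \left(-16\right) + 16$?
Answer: $\frac{42112}{31} \approx 1358.5$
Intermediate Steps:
$B = -72$
$D = 160$ ($D = 144 + 16 = 160$)
$D + 528 \frac{-125 - 649}{B - 269} = 160 + 528 \frac{-125 - 649}{-72 - 269} = 160 + 528 \left(- \frac{774}{-341}\right) = 160 + 528 \left(\left(-774\right) \left(- \frac{1}{341}\right)\right) = 160 + 528 \cdot \frac{774}{341} = 160 + \frac{37152}{31} = \frac{42112}{31}$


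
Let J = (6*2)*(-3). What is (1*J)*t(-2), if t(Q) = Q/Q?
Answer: -36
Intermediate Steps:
t(Q) = 1
J = -36 (J = 12*(-3) = -36)
(1*J)*t(-2) = (1*(-36))*1 = -36*1 = -36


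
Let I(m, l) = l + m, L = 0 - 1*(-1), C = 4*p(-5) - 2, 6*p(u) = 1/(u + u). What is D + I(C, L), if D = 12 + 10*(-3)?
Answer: -286/15 ≈ -19.067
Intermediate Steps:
p(u) = 1/(12*u) (p(u) = 1/(6*(u + u)) = 1/(6*((2*u))) = (1/(2*u))/6 = 1/(12*u))
D = -18 (D = 12 - 30 = -18)
C = -31/15 (C = 4*((1/12)/(-5)) - 2 = 4*((1/12)*(-⅕)) - 2 = 4*(-1/60) - 2 = -1/15 - 2 = -31/15 ≈ -2.0667)
L = 1 (L = 0 + 1 = 1)
D + I(C, L) = -18 + (1 - 31/15) = -18 - 16/15 = -286/15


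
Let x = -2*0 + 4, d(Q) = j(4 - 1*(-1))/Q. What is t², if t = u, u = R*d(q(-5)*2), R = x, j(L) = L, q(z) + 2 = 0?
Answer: 25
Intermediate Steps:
q(z) = -2 (q(z) = -2 + 0 = -2)
d(Q) = 5/Q (d(Q) = (4 - 1*(-1))/Q = (4 + 1)/Q = 5/Q)
x = 4 (x = 0 + 4 = 4)
R = 4
u = -5 (u = 4*(5/((-2*2))) = 4*(5/(-4)) = 4*(5*(-¼)) = 4*(-5/4) = -5)
t = -5
t² = (-5)² = 25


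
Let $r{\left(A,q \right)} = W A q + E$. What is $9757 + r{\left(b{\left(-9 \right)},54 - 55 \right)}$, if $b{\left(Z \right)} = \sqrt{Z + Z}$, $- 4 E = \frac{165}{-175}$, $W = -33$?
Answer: $\frac{1366013}{140} + 99 i \sqrt{2} \approx 9757.2 + 140.01 i$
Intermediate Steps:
$E = \frac{33}{140}$ ($E = - \frac{165 \frac{1}{-175}}{4} = - \frac{165 \left(- \frac{1}{175}\right)}{4} = \left(- \frac{1}{4}\right) \left(- \frac{33}{35}\right) = \frac{33}{140} \approx 0.23571$)
$b{\left(Z \right)} = \sqrt{2} \sqrt{Z}$ ($b{\left(Z \right)} = \sqrt{2 Z} = \sqrt{2} \sqrt{Z}$)
$r{\left(A,q \right)} = \frac{33}{140} - 33 A q$ ($r{\left(A,q \right)} = - 33 A q + \frac{33}{140} = \frac{33}{140} - 33 A q$)
$9757 + r{\left(b{\left(-9 \right)},54 - 55 \right)} = 9757 + \left(\frac{33}{140} - 33 \sqrt{2} \sqrt{-9} \left(54 - 55\right)\right) = 9757 + \left(\frac{33}{140} - 33 \sqrt{2} \cdot 3 i \left(-1\right)\right) = 9757 + \left(\frac{33}{140} - 33 \cdot 3 i \sqrt{2} \left(-1\right)\right) = 9757 + \left(\frac{33}{140} + 99 i \sqrt{2}\right) = \frac{1366013}{140} + 99 i \sqrt{2}$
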